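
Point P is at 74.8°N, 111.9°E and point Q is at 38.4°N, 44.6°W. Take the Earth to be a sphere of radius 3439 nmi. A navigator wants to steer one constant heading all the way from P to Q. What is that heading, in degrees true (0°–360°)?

Δψ = ln[tan(π/4+φ₂/2)/tan(π/4+φ₁/2)] = -1.2873
Δλ = -2.7314 rad (taken the short way round)
course = atan2(Δλ, Δψ) = 244.77°

244.8°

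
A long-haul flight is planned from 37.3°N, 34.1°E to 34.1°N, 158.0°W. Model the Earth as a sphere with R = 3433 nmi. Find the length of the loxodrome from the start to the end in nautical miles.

Δψ = ln[tan(π/4+φ₂/2)/tan(π/4+φ₁/2)] = -0.0688;  Δφ = -0.0559 rad,  Δλ = +2.9304 rad
q = Δφ/Δψ = 0.8119
d = R·√(Δφ² + q²Δλ²) = 3433·2.37976 = 8170 nmi

8170 nmi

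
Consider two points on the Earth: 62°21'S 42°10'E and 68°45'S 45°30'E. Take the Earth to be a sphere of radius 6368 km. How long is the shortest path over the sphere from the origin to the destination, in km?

Haversine: a = sin²(Δφ/2)+cos φ₁ cos φ₂ sin²(Δλ/2) = 0.00326;  σ = 2·atan2(√a,√(1−a))
σ = 6.545° → d = Rσ = 6368·0.11423 = 727 km

727 km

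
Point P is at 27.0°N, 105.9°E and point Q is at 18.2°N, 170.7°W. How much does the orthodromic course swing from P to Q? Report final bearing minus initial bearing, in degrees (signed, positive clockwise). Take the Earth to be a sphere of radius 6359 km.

+37.9°

At departure: θ₁ = atan2(sin Δλ cos φ₂, cos φ₁ sin φ₂ − sin φ₁ cos φ₂ cos Δλ) = 76.38°
At arrival: θ₂ = atan2(sin Δλ cos φ₁, −cos φ₂ sin φ₁ + sin φ₂ cos φ₁ cos Δλ) = 114.28°
Δθ = θ₂ − θ₁ = +37.9°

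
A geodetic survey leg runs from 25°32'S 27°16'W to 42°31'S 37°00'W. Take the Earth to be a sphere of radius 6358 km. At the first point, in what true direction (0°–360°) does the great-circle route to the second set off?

202.8°

θ = atan2( sin Δλ·cos φ₂ ,  cos φ₁ sin φ₂ − sin φ₁ cos φ₂ cos Δλ )
  = atan2(-0.1246, -0.2967) = 202.78°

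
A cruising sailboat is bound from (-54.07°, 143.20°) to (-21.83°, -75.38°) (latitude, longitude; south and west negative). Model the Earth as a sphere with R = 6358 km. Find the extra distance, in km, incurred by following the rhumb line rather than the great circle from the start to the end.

Great circle: cos σ = sin φ₁ sin φ₂ + cos φ₁ cos φ₂ cos Δλ,  σ = 1.6958 rad → d_gc = 10782.2 km
Rhumb line: Δψ = +0.7357, q = Δφ/Δψ = 0.7649, d_rh = R√(Δφ²+q²Δλ²) = 12524.8 km
Excess = 12524.8 − 10782.2 = 1742.6 ≈ 1743 km

1743 km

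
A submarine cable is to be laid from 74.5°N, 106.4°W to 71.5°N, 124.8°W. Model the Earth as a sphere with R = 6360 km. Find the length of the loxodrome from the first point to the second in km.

682 km

Rhumb course C = atan2(Δλ, Δψ) with Δψ = ln[tan(π/4+φ₂/2)/tan(π/4+φ₁/2)] = -0.1795, Δλ = -0.3211 → C = 240.79°
d = R·|Δφ| / |cos C| = 6360·0.05236 / 0.48800 = 682 km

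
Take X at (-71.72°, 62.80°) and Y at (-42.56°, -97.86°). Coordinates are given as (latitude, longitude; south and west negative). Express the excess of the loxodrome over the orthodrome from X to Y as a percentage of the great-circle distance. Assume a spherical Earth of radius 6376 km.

Great circle: σ = 1.1327 rad → d_gc = Rσ = 7222.0 km
Rhumb: Δφ = +0.5089, Δλ = -2.8040, Δψ = +1.0047, q = Δφ/Δψ = 0.5066 → d_rh = R√(Δφ²+q²Δλ²) = 9620.7 km
Excess = (9620.7 − 7222.0) / 7222.0 = 2398.7 / 7222.0 = 33.21% ≈ 33.2%

33.2%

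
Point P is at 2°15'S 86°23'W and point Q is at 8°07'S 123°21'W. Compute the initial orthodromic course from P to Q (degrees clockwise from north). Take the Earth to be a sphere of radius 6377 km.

259.5°

θ = atan2( sin Δλ·cos φ₂ ,  cos φ₁ sin φ₂ − sin φ₁ cos φ₂ cos Δλ )
  = atan2(-0.5953, -0.1100) = 259.53°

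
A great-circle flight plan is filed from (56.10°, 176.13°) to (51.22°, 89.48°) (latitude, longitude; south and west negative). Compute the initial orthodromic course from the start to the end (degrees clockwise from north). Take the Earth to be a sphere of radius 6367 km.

302.9°

N = sin Δλ·cos φ₂ = -0.6253;  D = cos φ₁ sin φ₂ − sin φ₁ cos φ₂ cos Δλ = +0.4044
initial course = atan2(N, D) = 302.89°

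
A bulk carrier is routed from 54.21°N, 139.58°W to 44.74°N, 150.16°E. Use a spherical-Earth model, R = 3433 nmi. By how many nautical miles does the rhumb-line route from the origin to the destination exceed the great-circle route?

Great circle: cos σ = sin φ₁ sin φ₂ + cos φ₁ cos φ₂ cos Δλ,  σ = 0.7795 rad → d_gc = 2676.0 nmi
Rhumb line: Δψ = -0.2555, q = Δφ/Δψ = 0.6470, d_rh = R√(Δφ²+q²Δλ²) = 2782.2 nmi
Excess = 2782.2 − 2676.0 = 106.2 ≈ 106 nmi

106 nmi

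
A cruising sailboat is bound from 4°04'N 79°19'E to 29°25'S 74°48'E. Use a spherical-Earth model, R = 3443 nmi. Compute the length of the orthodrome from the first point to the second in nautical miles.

2029 nmi

cos σ = sin φ₁ sin φ₂ + cos φ₁ cos φ₂ cos Δλ
      = sin(4.07°)sin(-29.42°) + cos(4.07°)cos(-29.42°)cos(-4.52°) = 0.8313
σ = 33.763° → d = Rσ = 3443·0.58927 = 2029 nmi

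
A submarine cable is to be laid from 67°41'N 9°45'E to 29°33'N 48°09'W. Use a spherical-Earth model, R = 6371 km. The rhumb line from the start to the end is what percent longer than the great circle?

Great circle: σ = 0.8869 rad → d_gc = Rσ = 5650.7 km
Rhumb: Δφ = -0.6656, Δλ = -1.0105, Δψ = -1.0830, q = Δφ/Δψ = 0.6145 → d_rh = R√(Δφ²+q²Δλ²) = 5799.4 km
Excess = (5799.4 − 5650.7) / 5650.7 = 148.7 / 5650.7 = 2.63% ≈ 2.6%

2.6%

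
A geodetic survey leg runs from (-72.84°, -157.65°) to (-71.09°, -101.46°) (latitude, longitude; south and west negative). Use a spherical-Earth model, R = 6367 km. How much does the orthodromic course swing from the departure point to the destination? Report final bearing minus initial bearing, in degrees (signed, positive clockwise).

-53.8°

At departure: θ₁ = atan2(sin Δλ cos φ₂, cos φ₁ sin φ₂ − sin φ₁ cos φ₂ cos Δλ) = 111.64°
At arrival: θ₂ = atan2(sin Δλ cos φ₁, −cos φ₂ sin φ₁ + sin φ₂ cos φ₁ cos Δλ) = 57.81°
Δθ = θ₂ − θ₁ = -53.8°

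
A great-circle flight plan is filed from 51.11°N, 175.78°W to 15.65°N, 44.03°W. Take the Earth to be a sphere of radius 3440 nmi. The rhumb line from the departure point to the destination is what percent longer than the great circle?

Great circle: σ = 1.7646 rad → d_gc = Rσ = 6070.2 nmi
Rhumb: Δφ = -0.6189, Δλ = +2.2995, Δψ = -0.7646, q = Δφ/Δψ = 0.8095 → d_rh = R√(Δφ²+q²Δλ²) = 6747.7 nmi
Excess = (6747.7 − 6070.2) / 6070.2 = 677.5 / 6070.2 = 11.16% ≈ 11.2%

11.2%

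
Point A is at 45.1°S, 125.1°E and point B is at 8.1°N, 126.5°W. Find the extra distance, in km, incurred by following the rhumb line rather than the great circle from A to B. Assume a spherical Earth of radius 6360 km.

Great circle: cos σ = sin φ₁ sin φ₂ + cos φ₁ cos φ₂ cos Δλ,  σ = 1.8969 rad → d_gc = 12064.5 km
Rhumb line: Δψ = +1.0257, q = Δφ/Δψ = 0.9053, d_rh = R√(Δφ²+q²Δλ²) = 12390.5 km
Excess = 12390.5 − 12064.5 = 326.0 ≈ 326 km

326 km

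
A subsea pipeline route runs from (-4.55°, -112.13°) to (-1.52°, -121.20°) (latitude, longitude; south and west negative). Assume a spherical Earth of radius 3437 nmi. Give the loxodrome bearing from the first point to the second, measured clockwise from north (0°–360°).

288.5°

Meridional parts: M(φ₁)=-0.0795, M(φ₂)=-0.0265 → ΔM = +0.0530;  Δλ = -0.1583 rad
tan C = Δλ / ΔM = -2.9889 → C = 288.50°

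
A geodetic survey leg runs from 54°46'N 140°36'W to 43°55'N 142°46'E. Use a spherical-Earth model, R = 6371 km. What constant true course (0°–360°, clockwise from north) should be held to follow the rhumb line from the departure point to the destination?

257.7°

Meridional parts: M(φ₁)=+1.1472, M(φ₂)=+0.8549 → ΔM = -0.2923;  Δλ = -1.3375 rad
tan C = Δλ / ΔM = +4.5762 → C = 257.67°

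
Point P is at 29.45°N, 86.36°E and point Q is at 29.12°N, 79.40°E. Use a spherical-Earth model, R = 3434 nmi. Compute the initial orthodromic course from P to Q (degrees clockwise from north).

268.6°

θ = atan2( sin Δλ·cos φ₂ ,  cos φ₁ sin φ₂ − sin φ₁ cos φ₂ cos Δλ )
  = atan2(-0.1059, -0.0026) = 268.60°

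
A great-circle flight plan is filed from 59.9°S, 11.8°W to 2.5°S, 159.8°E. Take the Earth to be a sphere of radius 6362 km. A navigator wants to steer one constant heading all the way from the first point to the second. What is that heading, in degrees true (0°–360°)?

Meridional parts: M(φ₁)=-1.3135, M(φ₂)=-0.0436 → ΔM = +1.2698;  Δλ = +2.9950 rad
tan C = Δλ / ΔM = +2.3586 → C = 67.02°

67.0°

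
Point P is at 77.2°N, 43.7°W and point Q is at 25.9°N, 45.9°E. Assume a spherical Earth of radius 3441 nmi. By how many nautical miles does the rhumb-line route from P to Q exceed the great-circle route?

279 nmi

Great circle: cos σ = sin φ₁ sin φ₂ + cos φ₁ cos φ₂ cos Δλ,  σ = 1.1292 rad → d_gc = 3885.7 nmi
Rhumb line: Δψ = -1.7195, q = Δφ/Δψ = 0.5207, d_rh = R√(Δφ²+q²Δλ²) = 4164.5 nmi
Excess = 4164.5 − 3885.7 = 278.8 ≈ 279 nmi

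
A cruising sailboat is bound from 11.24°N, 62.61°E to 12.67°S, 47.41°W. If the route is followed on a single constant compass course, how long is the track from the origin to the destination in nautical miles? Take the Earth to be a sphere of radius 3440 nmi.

6712 nmi

Rhumb course C = atan2(Δλ, Δψ) with Δψ = ln[tan(π/4+φ₂/2)/tan(π/4+φ₁/2)] = -0.4204, Δλ = -1.9202 → C = 257.65°
d = R·|Δφ| / |cos C| = 3440·0.41731 / 0.21387 = 6712 nmi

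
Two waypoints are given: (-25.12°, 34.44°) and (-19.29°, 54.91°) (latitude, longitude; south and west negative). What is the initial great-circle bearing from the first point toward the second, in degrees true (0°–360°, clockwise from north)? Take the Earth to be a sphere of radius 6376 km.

N = sin Δλ·cos φ₂ = +0.3301;  D = cos φ₁ sin φ₂ − sin φ₁ cos φ₂ cos Δλ = +0.0763
initial course = atan2(N, D) = 76.99°

77.0°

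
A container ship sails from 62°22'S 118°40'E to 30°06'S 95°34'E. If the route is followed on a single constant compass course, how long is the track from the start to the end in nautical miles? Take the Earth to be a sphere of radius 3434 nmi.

2140 nmi

Δψ = ln[tan(π/4+φ₂/2)/tan(π/4+φ₁/2)] = +0.8514;  Δφ = +0.5632 rad,  Δλ = -0.4032 rad
q = Δφ/Δψ = 0.6615
d = R·√(Δφ² + q²Δλ²) = 3434·0.62311 = 2140 nmi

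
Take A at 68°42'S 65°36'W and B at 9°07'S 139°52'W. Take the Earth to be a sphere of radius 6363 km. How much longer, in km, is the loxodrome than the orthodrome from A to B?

Great circle: cos σ = sin φ₁ sin φ₂ + cos φ₁ cos φ₂ cos Δλ,  σ = 1.3234 rad → d_gc = 8420.8 km
Rhumb line: Δψ = +1.5113, q = Δφ/Δψ = 0.6881, d_rh = R√(Δφ²+q²Δλ²) = 8717.5 km
Excess = 8717.5 − 8420.8 = 296.7 ≈ 297 km

297 km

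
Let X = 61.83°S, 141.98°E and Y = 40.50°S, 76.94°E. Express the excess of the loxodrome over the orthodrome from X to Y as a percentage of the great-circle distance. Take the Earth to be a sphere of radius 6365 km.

Great circle: σ = 0.7612 rad → d_gc = Rσ = 4845.1 km
Rhumb: Δφ = +0.3723, Δλ = -1.1352, Δψ = +0.6083, q = Δφ/Δψ = 0.6120 → d_rh = R√(Δφ²+q²Δλ²) = 5016.5 km
Excess = (5016.5 − 4845.1) / 4845.1 = 171.4 / 4845.1 = 3.54% ≈ 3.5%

3.5%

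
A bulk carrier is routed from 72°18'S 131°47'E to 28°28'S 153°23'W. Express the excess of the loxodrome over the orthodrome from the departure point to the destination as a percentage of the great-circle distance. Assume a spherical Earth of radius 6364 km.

Great circle: σ = 1.0192 rad → d_gc = Rσ = 6486.5 km
Rhumb: Δφ = +0.7650, Δλ = +1.3061, Δψ = +1.3412, q = Δφ/Δψ = 0.5704 → d_rh = R√(Δφ²+q²Δλ²) = 6795.9 km
Excess = (6795.9 − 6486.5) / 6486.5 = 309.4 / 6486.5 = 4.77% ≈ 4.8%

4.8%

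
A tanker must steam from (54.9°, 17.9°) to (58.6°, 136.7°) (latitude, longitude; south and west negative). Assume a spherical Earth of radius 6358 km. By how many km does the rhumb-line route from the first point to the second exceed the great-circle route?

Great circle: cos σ = sin φ₁ sin φ₂ + cos φ₁ cos φ₂ cos Δλ,  σ = 0.9836 rad → d_gc = 6253.9 km
Rhumb line: Δψ = +0.1179, q = Δφ/Δψ = 0.5478, d_rh = R√(Δφ²+q²Δλ²) = 7232.7 km
Excess = 7232.7 − 6253.9 = 978.8 ≈ 979 km

979 km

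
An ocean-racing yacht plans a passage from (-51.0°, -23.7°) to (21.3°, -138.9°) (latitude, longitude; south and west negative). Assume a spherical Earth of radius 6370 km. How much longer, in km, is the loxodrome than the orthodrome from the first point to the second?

Great circle: cos σ = sin φ₁ sin φ₂ + cos φ₁ cos φ₂ cos Δλ,  σ = 2.1317 rad → d_gc = 13578.9 km
Rhumb line: Δψ = +1.4187, q = Δφ/Δψ = 0.8894, d_rh = R√(Δφ²+q²Δλ²) = 13941.9 km
Excess = 13941.9 − 13578.9 = 363.0 ≈ 363 km

363 km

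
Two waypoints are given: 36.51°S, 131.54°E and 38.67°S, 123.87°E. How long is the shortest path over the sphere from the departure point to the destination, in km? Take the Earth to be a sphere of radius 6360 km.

cos σ = sin φ₁ sin φ₂ + cos φ₁ cos φ₂ cos Δλ
      = sin(-36.51°)sin(-38.67°) + cos(-36.51°)cos(-38.67°)cos(-7.67°) = 0.9937
σ = 6.448° → d = Rσ = 6360·0.11253 = 716 km

716 km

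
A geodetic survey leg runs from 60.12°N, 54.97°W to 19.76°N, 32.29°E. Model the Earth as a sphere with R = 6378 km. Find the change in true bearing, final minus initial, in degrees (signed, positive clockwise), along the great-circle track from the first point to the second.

+66.2°

At departure: θ₁ = atan2(sin Δλ cos φ₂, cos φ₁ sin φ₂ − sin φ₁ cos φ₂ cos Δλ) = 82.16°
At arrival: θ₂ = atan2(sin Δλ cos φ₁, −cos φ₂ sin φ₁ + sin φ₂ cos φ₁ cos Δλ) = 148.37°
Δθ = θ₂ − θ₁ = +66.2°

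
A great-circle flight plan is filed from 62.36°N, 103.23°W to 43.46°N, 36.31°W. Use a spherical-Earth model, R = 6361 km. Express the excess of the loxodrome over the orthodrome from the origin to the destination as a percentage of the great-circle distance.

Great circle: σ = 0.7357 rad → d_gc = Rσ = 4679.8 km
Rhumb: Δφ = -0.3299, Δλ = +1.1680, Δψ = -0.5586, q = Δφ/Δψ = 0.5905 → d_rh = R√(Δφ²+q²Δλ²) = 4863.3 km
Excess = (4863.3 − 4679.8) / 4679.8 = 183.5 / 4679.8 = 3.92% ≈ 3.9%

3.9%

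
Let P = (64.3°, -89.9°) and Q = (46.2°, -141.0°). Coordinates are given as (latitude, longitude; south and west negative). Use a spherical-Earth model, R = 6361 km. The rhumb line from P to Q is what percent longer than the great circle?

Great circle: σ = 0.5756 rad → d_gc = Rσ = 3661.6 km
Rhumb: Δφ = -0.3159, Δλ = -0.8919, Δψ = -0.5666, q = Δφ/Δψ = 0.5575 → d_rh = R√(Δφ²+q²Δλ²) = 3747.3 km
Excess = (3747.3 − 3661.6) / 3661.6 = 85.7 / 3661.6 = 2.34% ≈ 2.3%

2.3%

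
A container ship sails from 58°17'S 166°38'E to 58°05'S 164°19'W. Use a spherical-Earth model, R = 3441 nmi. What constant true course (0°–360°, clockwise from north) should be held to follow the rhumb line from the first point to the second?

Δψ = ln[tan(π/4+φ₂/2)/tan(π/4+φ₁/2)] = +0.0066
Δλ = +0.5070 rad (taken the short way round)
course = atan2(Δλ, Δψ) = 89.25°

89.3°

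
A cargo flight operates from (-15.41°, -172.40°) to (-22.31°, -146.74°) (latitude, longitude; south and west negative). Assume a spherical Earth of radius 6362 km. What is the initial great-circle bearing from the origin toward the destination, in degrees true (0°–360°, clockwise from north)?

θ = atan2( sin Δλ·cos φ₂ ,  cos φ₁ sin φ₂ − sin φ₁ cos φ₂ cos Δλ )
  = atan2(+0.4006, -0.1444) = 109.82°

109.8°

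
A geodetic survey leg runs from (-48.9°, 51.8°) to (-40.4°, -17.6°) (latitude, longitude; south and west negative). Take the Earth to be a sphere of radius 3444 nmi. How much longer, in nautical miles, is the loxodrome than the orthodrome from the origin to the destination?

97 nmi

Great circle: cos σ = sin φ₁ sin φ₂ + cos φ₁ cos φ₂ cos Δλ,  σ = 0.8439 rad → d_gc = 2906.5 nmi
Rhumb line: Δψ = +0.2091, q = Δφ/Δψ = 0.7095, d_rh = R√(Δφ²+q²Δλ²) = 3003.4 nmi
Excess = 3003.4 − 2906.5 = 96.9 ≈ 97 nmi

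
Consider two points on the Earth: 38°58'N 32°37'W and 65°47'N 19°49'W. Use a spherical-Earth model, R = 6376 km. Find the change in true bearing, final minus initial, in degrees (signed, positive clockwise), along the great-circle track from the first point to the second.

+10.4°

Initial bearing θ₁ = atan2(sin Δλ cos φ₂, cos φ₁ sin φ₂ − sin φ₁ cos φ₂ cos Δλ) = 11.23°
Final bearing θ₂ = (initial bearing from the destination back to the start) + 180° = 21.67°
Δθ = θ₂ − θ₁ = +10.4°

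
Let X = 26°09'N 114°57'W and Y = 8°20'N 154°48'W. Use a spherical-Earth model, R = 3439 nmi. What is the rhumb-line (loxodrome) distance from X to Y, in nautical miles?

2512 nmi

Rhumb course C = atan2(Δλ, Δψ) with Δψ = ln[tan(π/4+φ₂/2)/tan(π/4+φ₁/2)] = -0.3272, Δλ = -0.6955 → C = 244.81°
d = R·|Δφ| / |cos C| = 3439·0.31096 / 0.42566 = 2512 nmi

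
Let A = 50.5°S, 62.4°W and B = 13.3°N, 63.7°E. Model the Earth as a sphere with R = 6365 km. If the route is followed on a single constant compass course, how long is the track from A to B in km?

14277 km

Rhumb course C = atan2(Δλ, Δψ) with Δψ = ln[tan(π/4+φ₂/2)/tan(π/4+φ₁/2)] = +1.2586, Δλ = +2.2009 → C = 60.24°
d = R·|Δφ| / |cos C| = 6365·1.11352 / 0.49642 = 14277 km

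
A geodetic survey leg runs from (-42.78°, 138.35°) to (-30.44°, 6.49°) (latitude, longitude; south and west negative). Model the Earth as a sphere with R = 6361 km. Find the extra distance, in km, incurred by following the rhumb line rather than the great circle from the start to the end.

1293 km

Great circle: cos σ = sin φ₁ sin φ₂ + cos φ₁ cos φ₂ cos Δλ,  σ = 1.6491 rad → d_gc = 10489.6 km
Rhumb line: Δψ = +0.2694, q = Δφ/Δψ = 0.7994, d_rh = R√(Δφ²+q²Δλ²) = 11783.0 km
Excess = 11783.0 − 10489.6 = 1293.4 ≈ 1293 km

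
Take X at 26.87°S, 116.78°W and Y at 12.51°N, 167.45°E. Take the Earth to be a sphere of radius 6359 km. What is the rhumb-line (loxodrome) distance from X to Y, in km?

9267 km

Rhumb course C = atan2(Δλ, Δψ) with Δψ = ln[tan(π/4+φ₂/2)/tan(π/4+φ₁/2)] = +0.7073, Δλ = -1.3224 → C = 298.14°
d = R·|Δφ| / |cos C| = 6359·0.68731 / 0.47161 = 9267 km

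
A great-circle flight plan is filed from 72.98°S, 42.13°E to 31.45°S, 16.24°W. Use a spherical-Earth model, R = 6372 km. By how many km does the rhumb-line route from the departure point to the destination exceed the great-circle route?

165 km

Great circle: cos σ = sin φ₁ sin φ₂ + cos φ₁ cos φ₂ cos Δλ,  σ = 0.8894 rad → d_gc = 5667.4 km
Rhumb line: Δψ = +1.3208, q = Δφ/Δψ = 0.5488, d_rh = R√(Δφ²+q²Δλ²) = 5832.8 km
Excess = 5832.8 − 5667.4 = 165.4 ≈ 165 km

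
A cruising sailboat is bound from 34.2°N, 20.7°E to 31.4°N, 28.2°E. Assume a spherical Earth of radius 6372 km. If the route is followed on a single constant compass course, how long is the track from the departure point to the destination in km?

Δψ = ln[tan(π/4+φ₂/2)/tan(π/4+φ₁/2)] = -0.0581;  Δφ = -0.0489 rad,  Δλ = +0.1309 rad
q = Δφ/Δψ = 0.8404
d = R·√(Δφ² + q²Δλ²) = 6372·0.12038 = 767 km

767 km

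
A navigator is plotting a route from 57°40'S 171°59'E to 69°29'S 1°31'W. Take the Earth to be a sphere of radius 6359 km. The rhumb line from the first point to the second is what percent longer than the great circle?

45.7%

Great circle: σ = 0.9209 rad → d_gc = Rσ = 5856.0 km
Rhumb: Δφ = -0.2062, Δλ = -3.0281, Δψ = -0.4711, q = Δφ/Δψ = 0.4377 → d_rh = R√(Δφ²+q²Δλ²) = 8530.7 km
Excess = (8530.7 − 5856.0) / 5856.0 = 2674.7 / 5856.0 = 45.67% ≈ 45.7%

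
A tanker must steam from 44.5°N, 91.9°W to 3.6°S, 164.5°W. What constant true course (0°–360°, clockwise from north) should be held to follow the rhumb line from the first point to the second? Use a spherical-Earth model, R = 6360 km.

Meridional parts: M(φ₁)=+0.8691, M(φ₂)=-0.0629 → ΔM = -0.9320;  Δλ = -1.2671 rad
tan C = Δλ / ΔM = +1.3596 → C = 233.67°

233.7°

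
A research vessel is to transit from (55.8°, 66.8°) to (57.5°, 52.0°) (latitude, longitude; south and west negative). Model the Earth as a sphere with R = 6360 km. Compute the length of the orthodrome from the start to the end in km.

921 km

cos σ = sin φ₁ sin φ₂ + cos φ₁ cos φ₂ cos Δλ
      = sin(55.80°)sin(57.50°) + cos(55.80°)cos(57.50°)cos(-14.80°) = 0.9895
σ = 8.294° → d = Rσ = 6360·0.14476 = 921 km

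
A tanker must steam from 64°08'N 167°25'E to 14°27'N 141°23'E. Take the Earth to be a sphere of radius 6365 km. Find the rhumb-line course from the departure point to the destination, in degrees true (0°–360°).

Δψ = ln[tan(π/4+φ₂/2)/tan(π/4+φ₁/2)] = -1.2163
Δλ = -0.4544 rad (taken the short way round)
course = atan2(Δλ, Δψ) = 200.48°

200.5°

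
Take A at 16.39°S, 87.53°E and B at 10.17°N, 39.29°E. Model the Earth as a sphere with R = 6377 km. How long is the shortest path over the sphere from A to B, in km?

6078 km

cos σ = sin φ₁ sin φ₂ + cos φ₁ cos φ₂ cos Δλ
      = sin(-16.39°)sin(10.17°) + cos(-16.39°)cos(10.17°)cos(-48.24°) = 0.5791
σ = 54.614° → d = Rσ = 6377·0.95319 = 6078 km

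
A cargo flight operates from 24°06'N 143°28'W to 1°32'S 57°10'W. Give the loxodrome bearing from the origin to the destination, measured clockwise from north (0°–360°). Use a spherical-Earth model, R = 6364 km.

Meridional parts: M(φ₁)=+0.4336, M(φ₂)=-0.0268 → ΔM = -0.4604;  Δλ = +1.5062 rad
tan C = Δλ / ΔM = -3.2718 → C = 107.00°

107.0°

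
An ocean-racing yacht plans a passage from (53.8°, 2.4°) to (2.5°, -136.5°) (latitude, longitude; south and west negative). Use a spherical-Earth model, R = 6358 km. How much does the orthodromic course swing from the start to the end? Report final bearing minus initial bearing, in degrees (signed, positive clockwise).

Initial bearing θ₁ = atan2(sin Δλ cos φ₂, cos φ₁ sin φ₂ − sin φ₁ cos φ₂ cos Δλ) = 313.96°
Final bearing θ₂ = (initial bearing from the destination back to the start) + 180° = 205.19°
Δθ = θ₂ − θ₁ = -108.8°

-108.8°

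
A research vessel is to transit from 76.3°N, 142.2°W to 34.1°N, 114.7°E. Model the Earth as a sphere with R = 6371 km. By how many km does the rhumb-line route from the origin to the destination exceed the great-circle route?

Great circle: cos σ = sin φ₁ sin φ₂ + cos φ₁ cos φ₂ cos Δλ,  σ = 1.0469 rad → d_gc = 6669.9 km
Rhumb line: Δψ = -1.4854, q = Δφ/Δψ = 0.4958, d_rh = R√(Δφ²+q²Δλ²) = 7370.9 km
Excess = 7370.9 − 6669.9 = 701.0 ≈ 701 km

701 km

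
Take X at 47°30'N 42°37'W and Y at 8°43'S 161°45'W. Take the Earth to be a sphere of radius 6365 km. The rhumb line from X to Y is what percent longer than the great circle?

Great circle: σ = 2.0229 rad → d_gc = Rσ = 12875.6 km
Rhumb: Δφ = -0.9812, Δλ = -2.0793, Δψ = -1.0972, q = Δφ/Δψ = 0.8942 → d_rh = R√(Δφ²+q²Δλ²) = 13381.5 km
Excess = (13381.5 − 12875.6) / 12875.6 = 505.9 / 12875.6 = 3.93% ≈ 3.9%

3.9%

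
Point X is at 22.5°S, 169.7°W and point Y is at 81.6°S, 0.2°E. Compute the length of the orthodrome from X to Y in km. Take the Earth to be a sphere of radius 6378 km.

8435 km

Haversine: a = sin²(Δφ/2)+cos φ₁ cos φ₂ sin²(Δλ/2) = 0.37715;  σ = 2·atan2(√a,√(1−a))
σ = 75.776° → d = Rσ = 6378·1.32255 = 8435 km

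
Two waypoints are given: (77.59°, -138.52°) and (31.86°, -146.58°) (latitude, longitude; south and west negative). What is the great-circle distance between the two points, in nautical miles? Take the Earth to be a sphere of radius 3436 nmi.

cos σ = sin φ₁ sin φ₂ + cos φ₁ cos φ₂ cos Δλ
      = sin(77.59°)sin(31.86°) + cos(77.59°)cos(31.86°)cos(-8.06°) = 0.6962
σ = 45.874° → d = Rσ = 3436·0.80065 = 2751 nmi

2751 nmi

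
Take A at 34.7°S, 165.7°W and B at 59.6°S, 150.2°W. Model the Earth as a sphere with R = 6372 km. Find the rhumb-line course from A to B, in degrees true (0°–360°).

Δψ = ln[tan(π/4+φ₂/2)/tan(π/4+φ₁/2)] = -0.6566
Δλ = +0.2705 rad (taken the short way round)
course = atan2(Δλ, Δψ) = 157.61°

157.6°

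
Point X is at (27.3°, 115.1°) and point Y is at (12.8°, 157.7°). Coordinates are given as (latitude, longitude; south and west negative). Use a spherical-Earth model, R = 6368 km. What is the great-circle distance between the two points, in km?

cos σ = sin φ₁ sin φ₂ + cos φ₁ cos φ₂ cos Δλ
      = sin(27.30°)sin(12.80°) + cos(27.30°)cos(12.80°)cos(42.60°) = 0.7395
σ = 42.314° → d = Rσ = 6368·0.73852 = 4703 km

4703 km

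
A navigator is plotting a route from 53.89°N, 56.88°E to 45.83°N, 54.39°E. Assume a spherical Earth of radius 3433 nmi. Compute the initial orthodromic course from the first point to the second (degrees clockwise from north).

N = sin Δλ·cos φ₂ = -0.0303;  D = cos φ₁ sin φ₂ − sin φ₁ cos φ₂ cos Δλ = -0.1397
initial course = atan2(N, D) = 192.23°

192.2°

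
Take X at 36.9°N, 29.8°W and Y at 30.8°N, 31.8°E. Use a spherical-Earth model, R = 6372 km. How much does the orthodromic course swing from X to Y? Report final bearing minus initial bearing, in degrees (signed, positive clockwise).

At departure: θ₁ = atan2(sin Δλ cos φ₂, cos φ₁ sin φ₂ − sin φ₁ cos φ₂ cos Δλ) = 77.74°
At arrival: θ₂ = atan2(sin Δλ cos φ₁, −cos φ₂ sin φ₁ + sin φ₂ cos φ₁ cos Δλ) = 114.53°
Δθ = θ₂ − θ₁ = +36.8°

+36.8°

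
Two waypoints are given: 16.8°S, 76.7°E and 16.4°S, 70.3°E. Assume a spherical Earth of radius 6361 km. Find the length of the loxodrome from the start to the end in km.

682 km

Rhumb course C = atan2(Δλ, Δψ) with Δψ = ln[tan(π/4+φ₂/2)/tan(π/4+φ₁/2)] = +0.0073, Δλ = -0.1117 → C = 273.73°
d = R·|Δφ| / |cos C| = 6361·0.00698 / 0.06508 = 682 km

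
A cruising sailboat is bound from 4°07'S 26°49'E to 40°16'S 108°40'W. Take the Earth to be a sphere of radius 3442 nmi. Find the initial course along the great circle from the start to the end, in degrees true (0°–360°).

N = sin Δλ·cos φ₂ = -0.5350;  D = cos φ₁ sin φ₂ − sin φ₁ cos φ₂ cos Δλ = -0.6837
initial course = atan2(N, D) = 218.04°

218.0°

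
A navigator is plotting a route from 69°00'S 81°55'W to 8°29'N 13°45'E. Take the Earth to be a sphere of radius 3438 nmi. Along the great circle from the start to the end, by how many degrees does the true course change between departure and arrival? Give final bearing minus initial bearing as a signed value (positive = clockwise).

-71.0°

At departure: θ₁ = atan2(sin Δλ cos φ₂, cos φ₁ sin φ₂ − sin φ₁ cos φ₂ cos Δλ) = 92.23°
At arrival: θ₂ = atan2(sin Δλ cos φ₁, −cos φ₂ sin φ₁ + sin φ₂ cos φ₁ cos Δλ) = 21.23°
Δθ = θ₂ − θ₁ = -71.0°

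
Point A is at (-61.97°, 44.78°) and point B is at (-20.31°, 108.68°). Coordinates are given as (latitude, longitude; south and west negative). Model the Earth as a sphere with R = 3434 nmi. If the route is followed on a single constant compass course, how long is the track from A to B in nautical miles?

Rhumb course C = atan2(Δλ, Δψ) with Δψ = ln[tan(π/4+φ₂/2)/tan(π/4+φ₁/2)] = +1.0257, Δλ = +1.1153 → C = 47.39°
d = R·|Δφ| / |cos C| = 3434·0.72710 / 0.67694 = 3688 nmi

3688 nmi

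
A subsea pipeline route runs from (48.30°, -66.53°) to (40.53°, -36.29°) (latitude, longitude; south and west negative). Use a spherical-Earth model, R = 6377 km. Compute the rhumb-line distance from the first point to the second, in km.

Δψ = ln[tan(π/4+φ₂/2)/tan(π/4+φ₁/2)] = -0.1903;  Δφ = -0.1356 rad,  Δλ = +0.5278 rad
q = Δφ/Δψ = 0.7127
d = R·√(Δφ² + q²Δλ²) = 6377·0.39985 = 2550 km

2550 km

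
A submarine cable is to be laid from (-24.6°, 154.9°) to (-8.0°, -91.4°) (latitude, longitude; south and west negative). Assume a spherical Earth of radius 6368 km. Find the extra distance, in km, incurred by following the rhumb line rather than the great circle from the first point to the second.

250 km

Great circle: cos σ = sin φ₁ sin φ₂ + cos φ₁ cos φ₂ cos Δλ,  σ = 1.8797 rad → d_gc = 11969.66 km
Rhumb line: Δψ = +0.3031, q = Δφ/Δψ = 0.9559, d_rh = R√(Δφ²+q²Δλ²) = 12219.25 km
Excess = 12219.25 − 11969.66 = 249.59 ≈ 250 km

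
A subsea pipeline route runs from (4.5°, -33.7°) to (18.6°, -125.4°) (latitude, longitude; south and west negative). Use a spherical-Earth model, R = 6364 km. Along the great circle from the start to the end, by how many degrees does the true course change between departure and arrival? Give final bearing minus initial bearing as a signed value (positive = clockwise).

-23.5°

Initial bearing θ₁ = atan2(sin Δλ cos φ₂, cos φ₁ sin φ₂ − sin φ₁ cos φ₂ cos Δλ) = 288.67°
Final bearing θ₂ = (initial bearing from the destination back to the start) + 180° = 265.19°
Δθ = θ₂ − θ₁ = -23.5°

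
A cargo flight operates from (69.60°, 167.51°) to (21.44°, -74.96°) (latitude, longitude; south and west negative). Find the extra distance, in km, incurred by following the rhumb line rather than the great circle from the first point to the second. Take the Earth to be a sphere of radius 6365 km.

1060 km

Great circle: cos σ = sin φ₁ sin φ₂ + cos φ₁ cos φ₂ cos Δλ,  σ = 1.3769 rad → d_gc = 8764.3 km
Rhumb line: Δψ = -1.3319, q = Δφ/Δψ = 0.6311, d_rh = R√(Δφ²+q²Δλ²) = 9824.1 km
Excess = 9824.1 − 8764.3 = 1059.8 ≈ 1060 km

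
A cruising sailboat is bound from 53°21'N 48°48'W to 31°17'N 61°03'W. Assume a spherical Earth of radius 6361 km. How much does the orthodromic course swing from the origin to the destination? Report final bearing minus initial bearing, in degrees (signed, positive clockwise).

-8.4°

Initial bearing θ₁ = atan2(sin Δλ cos φ₂, cos φ₁ sin φ₂ − sin φ₁ cos φ₂ cos Δλ) = 206.73°
Final bearing θ₂ = (initial bearing from the destination back to the start) + 180° = 198.31°
Δθ = θ₂ − θ₁ = -8.4°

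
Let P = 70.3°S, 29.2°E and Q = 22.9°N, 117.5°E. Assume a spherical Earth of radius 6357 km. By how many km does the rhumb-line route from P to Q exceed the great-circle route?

Great circle: cos σ = sin φ₁ sin φ₂ + cos φ₁ cos φ₂ cos Δλ,  σ = 1.9360 rad → d_gc = 12307.13 km
Rhumb line: Δψ = +2.1616, q = Δφ/Δψ = 0.7525, d_rh = R√(Δφ²+q²Δλ²) = 12699.60 km
Excess = 12699.60 − 12307.13 = 392.47 ≈ 392 km

392 km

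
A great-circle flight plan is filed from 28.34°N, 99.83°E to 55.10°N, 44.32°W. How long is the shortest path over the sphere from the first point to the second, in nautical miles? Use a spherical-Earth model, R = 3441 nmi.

5470 nmi

Haversine: a = sin²(Δφ/2)+cos φ₁ cos φ₂ sin²(Δλ/2) = 0.50942;  σ = 2·atan2(√a,√(1−a))
σ = 91.080° → d = Rσ = 3441·1.58964 = 5470 nmi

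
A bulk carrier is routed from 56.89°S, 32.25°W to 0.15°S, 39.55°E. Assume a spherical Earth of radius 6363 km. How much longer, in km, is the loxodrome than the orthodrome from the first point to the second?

Great circle: cos σ = sin φ₁ sin φ₂ + cos φ₁ cos φ₂ cos Δλ,  σ = 1.3971 rad → d_gc = 8889.9 km
Rhumb line: Δψ = +1.2105, q = Δφ/Δψ = 0.8181, d_rh = R√(Δφ²+q²Δλ²) = 9069.5 km
Excess = 9069.5 − 8889.9 = 179.6 ≈ 180 km

180 km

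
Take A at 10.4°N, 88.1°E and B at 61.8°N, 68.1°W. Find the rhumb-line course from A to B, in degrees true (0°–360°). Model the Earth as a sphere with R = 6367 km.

293.7°

Δψ = ln[tan(π/4+φ₂/2)/tan(π/4+φ₁/2)] = +1.1991
Δλ = -2.7262 rad (taken the short way round)
course = atan2(Δλ, Δψ) = 293.74°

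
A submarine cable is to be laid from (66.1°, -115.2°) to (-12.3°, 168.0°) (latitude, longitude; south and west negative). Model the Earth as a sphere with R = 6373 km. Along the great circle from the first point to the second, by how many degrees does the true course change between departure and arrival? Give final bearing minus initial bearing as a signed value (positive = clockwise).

-49.7°

At departure: θ₁ = atan2(sin Δλ cos φ₂, cos φ₁ sin φ₂ − sin φ₁ cos φ₂ cos Δλ) = 253.03°
At arrival: θ₂ = atan2(sin Δλ cos φ₁, −cos φ₂ sin φ₁ + sin φ₂ cos φ₁ cos Δλ) = 203.37°
Δθ = θ₂ − θ₁ = -49.7°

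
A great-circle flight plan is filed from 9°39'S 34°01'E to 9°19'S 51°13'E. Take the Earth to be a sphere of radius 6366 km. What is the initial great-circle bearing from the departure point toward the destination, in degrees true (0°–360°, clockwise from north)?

90.3°

θ = atan2( sin Δλ·cos φ₂ ,  cos φ₁ sin φ₂ − sin φ₁ cos φ₂ cos Δλ )
  = atan2(+0.2918, -0.0016) = 90.31°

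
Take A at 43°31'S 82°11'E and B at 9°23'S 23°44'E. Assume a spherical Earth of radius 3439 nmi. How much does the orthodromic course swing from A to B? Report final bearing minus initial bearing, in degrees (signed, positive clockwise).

+29.2°

Initial bearing θ₁ = atan2(sin Δλ cos φ₂, cos φ₁ sin φ₂ − sin φ₁ cos φ₂ cos Δλ) = 285.76°
Final bearing θ₂ = (initial bearing from the destination back to the start) + 180° = 314.98°
Δθ = θ₂ − θ₁ = +29.2°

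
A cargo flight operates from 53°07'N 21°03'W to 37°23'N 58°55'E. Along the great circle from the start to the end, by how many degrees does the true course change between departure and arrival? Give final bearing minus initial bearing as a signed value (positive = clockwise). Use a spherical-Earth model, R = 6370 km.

At departure: θ₁ = atan2(sin Δλ cos φ₂, cos φ₁ sin φ₂ − sin φ₁ cos φ₂ cos Δλ) = 72.04°
At arrival: θ₂ = atan2(sin Δλ cos φ₁, −cos φ₂ sin φ₁ + sin φ₂ cos φ₁ cos Δλ) = 134.07°
Δθ = θ₂ − θ₁ = +62.0°

+62.0°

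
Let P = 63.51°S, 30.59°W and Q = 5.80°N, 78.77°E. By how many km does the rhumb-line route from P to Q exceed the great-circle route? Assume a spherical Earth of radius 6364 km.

699 km

Great circle: cos σ = sin φ₁ sin φ₂ + cos φ₁ cos φ₂ cos Δλ,  σ = 1.8106 rad → d_gc = 11522.9 km
Rhumb line: Δψ = +1.5480, q = Δφ/Δψ = 0.7815, d_rh = R√(Δφ²+q²Δλ²) = 12221.8 km
Excess = 12221.8 − 11522.9 = 698.9 ≈ 699 km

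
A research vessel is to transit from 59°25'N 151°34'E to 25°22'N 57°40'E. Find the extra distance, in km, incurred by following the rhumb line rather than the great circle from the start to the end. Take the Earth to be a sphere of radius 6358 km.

Great circle: cos σ = sin φ₁ sin φ₂ + cos φ₁ cos φ₂ cos Δλ,  σ = 1.2265 rad → d_gc = 7798.0 km
Rhumb line: Δψ = -0.8388, q = Δφ/Δψ = 0.7085, d_rh = R√(Δφ²+q²Δλ²) = 8293.0 km
Excess = 8293.0 − 7798.0 = 495.0 ≈ 495 km

495 km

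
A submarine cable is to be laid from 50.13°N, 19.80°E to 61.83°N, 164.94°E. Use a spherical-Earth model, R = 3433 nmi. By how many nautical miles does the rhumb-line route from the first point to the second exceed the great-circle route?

Great circle: cos σ = sin φ₁ sin φ₂ + cos φ₁ cos φ₂ cos Δλ,  σ = 1.1282 rad → d_gc = 3873.2 nmi
Rhumb line: Δψ = +0.3685, q = Δφ/Δψ = 0.5542, d_rh = R√(Δφ²+q²Δλ²) = 4870.2 nmi
Excess = 4870.2 − 3873.2 = 997.0 ≈ 997 nmi

997 nmi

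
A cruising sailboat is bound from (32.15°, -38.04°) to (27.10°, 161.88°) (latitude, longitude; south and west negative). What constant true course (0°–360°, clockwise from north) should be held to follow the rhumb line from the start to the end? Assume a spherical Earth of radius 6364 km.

267.9°

Meridional parts: M(φ₁)=+0.5931, M(φ₂)=+0.4917 → ΔM = -0.1014;  Δλ = -2.7939 rad
tan C = Δλ / ΔM = +27.5406 → C = 267.92°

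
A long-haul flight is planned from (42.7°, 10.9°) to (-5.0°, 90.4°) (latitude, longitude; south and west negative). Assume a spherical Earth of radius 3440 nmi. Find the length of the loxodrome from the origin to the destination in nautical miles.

5210 nmi

Δψ = ln[tan(π/4+φ₂/2)/tan(π/4+φ₁/2)] = -0.9131;  Δφ = -0.8325 rad,  Δλ = +1.3875 rad
q = Δφ/Δψ = 0.9118
d = R·√(Δφ² + q²Δλ²) = 3440·1.51447 = 5210 nmi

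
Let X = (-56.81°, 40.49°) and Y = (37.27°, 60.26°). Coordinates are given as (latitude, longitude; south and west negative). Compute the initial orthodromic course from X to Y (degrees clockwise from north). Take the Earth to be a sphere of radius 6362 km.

N = sin Δλ·cos φ₂ = +0.2692;  D = cos φ₁ sin φ₂ − sin φ₁ cos φ₂ cos Δλ = +0.9582
initial course = atan2(N, D) = 15.69°

15.7°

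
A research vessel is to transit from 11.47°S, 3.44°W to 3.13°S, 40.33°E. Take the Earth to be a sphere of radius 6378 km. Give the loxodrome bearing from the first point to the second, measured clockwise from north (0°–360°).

Meridional parts: M(φ₁)=-0.2015, M(φ₂)=-0.0547 → ΔM = +0.1469;  Δλ = +0.7639 rad
tan C = Δλ / ΔM = +5.2009 → C = 79.12°

79.1°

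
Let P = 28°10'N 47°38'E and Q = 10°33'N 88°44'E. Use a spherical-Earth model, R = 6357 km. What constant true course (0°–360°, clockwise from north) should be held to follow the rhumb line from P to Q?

Meridional parts: M(φ₁)=+0.5127, M(φ₂)=+0.1852 → ΔM = -0.3275;  Δλ = +0.7173 rad
tan C = Δλ / ΔM = -2.1903 → C = 114.54°

114.5°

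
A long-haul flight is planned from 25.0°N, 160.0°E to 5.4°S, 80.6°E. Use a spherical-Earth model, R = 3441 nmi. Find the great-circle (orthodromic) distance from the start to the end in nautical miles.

4970 nmi

Haversine: a = sin²(Δφ/2)+cos φ₁ cos φ₂ sin²(Δλ/2) = 0.43690;  σ = 2·atan2(√a,√(1−a))
σ = 82.750° → d = Rσ = 3441·1.44425 = 4970 nmi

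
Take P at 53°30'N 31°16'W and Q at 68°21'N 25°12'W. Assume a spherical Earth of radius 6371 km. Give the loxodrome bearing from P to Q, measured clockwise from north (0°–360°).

Δψ = ln[tan(π/4+φ₂/2)/tan(π/4+φ₁/2)] = +0.5450
Δλ = +0.1059 rad (taken the short way round)
course = atan2(Δλ, Δψ) = 11.00°

11.0°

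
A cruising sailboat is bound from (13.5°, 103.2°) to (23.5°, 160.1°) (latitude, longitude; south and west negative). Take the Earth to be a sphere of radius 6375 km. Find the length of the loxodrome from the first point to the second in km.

Δψ = ln[tan(π/4+φ₂/2)/tan(π/4+φ₁/2)] = +0.1843;  Δφ = +0.1745 rad,  Δλ = +0.9931 rad
q = Δφ/Δψ = 0.9468
d = R·√(Δφ² + q²Δλ²) = 6375·0.95637 = 6097 km

6097 km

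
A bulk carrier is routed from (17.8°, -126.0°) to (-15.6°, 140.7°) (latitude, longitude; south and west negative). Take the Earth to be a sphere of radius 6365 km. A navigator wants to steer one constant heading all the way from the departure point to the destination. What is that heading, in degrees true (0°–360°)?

Δψ = ln[tan(π/4+φ₂/2)/tan(π/4+φ₁/2)] = -0.5915
Δλ = -1.6284 rad (taken the short way round)
course = atan2(Δλ, Δψ) = 250.04°

250.0°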